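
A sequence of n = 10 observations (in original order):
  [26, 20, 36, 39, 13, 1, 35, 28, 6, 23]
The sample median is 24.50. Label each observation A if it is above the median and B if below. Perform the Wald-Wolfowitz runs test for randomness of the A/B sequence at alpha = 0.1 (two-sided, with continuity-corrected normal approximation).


Step 1: Compute median = 24.50; label A = above, B = below.
Labels in order: ABAABBAABB  (n_A = 5, n_B = 5)
Step 2: Count runs R = 6.
Step 3: Under H0 (random ordering), E[R] = 2*n_A*n_B/(n_A+n_B) + 1 = 2*5*5/10 + 1 = 6.0000.
        Var[R] = 2*n_A*n_B*(2*n_A*n_B - n_A - n_B) / ((n_A+n_B)^2 * (n_A+n_B-1)) = 2000/900 = 2.2222.
        SD[R] = 1.4907.
Step 4: R = E[R], so z = 0 with no continuity correction.
Step 5: Two-sided p-value via normal approximation = 2*(1 - Phi(|z|)) = 1.000000.
Step 6: alpha = 0.1. fail to reject H0.

R = 6, z = 0.0000, p = 1.000000, fail to reject H0.


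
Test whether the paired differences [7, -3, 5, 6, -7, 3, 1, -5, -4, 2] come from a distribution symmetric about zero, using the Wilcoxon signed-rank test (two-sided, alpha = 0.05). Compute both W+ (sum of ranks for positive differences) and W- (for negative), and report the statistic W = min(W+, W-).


Step 1: Drop any zero differences (none here) and take |d_i|.
|d| = [7, 3, 5, 6, 7, 3, 1, 5, 4, 2]
Step 2: Midrank |d_i| (ties get averaged ranks).
ranks: |7|->9.5, |3|->3.5, |5|->6.5, |6|->8, |7|->9.5, |3|->3.5, |1|->1, |5|->6.5, |4|->5, |2|->2
Step 3: Attach original signs; sum ranks with positive sign and with negative sign.
W+ = 9.5 + 6.5 + 8 + 3.5 + 1 + 2 = 30.5
W- = 3.5 + 9.5 + 6.5 + 5 = 24.5
(Check: W+ + W- = 55 should equal n(n+1)/2 = 55.)
Step 4: Test statistic W = min(W+, W-) = 24.5.
Step 5: Ties in |d|, so use the tie-corrected normal approximation.
        E[W] = n(n+1)/4 = 10*11/4 = 27.5.
        Tie groups: |d|=3 (t=2), |d|=5 (t=2), |d|=7 (t=2); sum(t^3 - t) = 18.
        Var[W] = n(n+1)(2n+1)/24 - sum(t^3-t)/48 = 2310/24 - 18/48 = 95.875.
        z = (W - E[W]) / sqrt(Var[W]) = (24.5 - 27.5) / 9.7916 = -0.3064.
        Two-sided p = 2*Phi(z) = 0.759311.
Step 6: alpha = 0.05. fail to reject H0.

W+ = 30.5, W- = 24.5, W = min = 24.5, p = 0.759311, fail to reject H0.


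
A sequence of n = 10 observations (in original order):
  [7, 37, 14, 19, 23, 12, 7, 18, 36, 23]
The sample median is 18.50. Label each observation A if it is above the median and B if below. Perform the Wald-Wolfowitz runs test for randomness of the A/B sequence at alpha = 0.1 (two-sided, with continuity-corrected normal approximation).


Step 1: Compute median = 18.50; label A = above, B = below.
Labels in order: BABAABBBAA  (n_A = 5, n_B = 5)
Step 2: Count runs R = 6.
Step 3: Under H0 (random ordering), E[R] = 2*n_A*n_B/(n_A+n_B) + 1 = 2*5*5/10 + 1 = 6.0000.
        Var[R] = 2*n_A*n_B*(2*n_A*n_B - n_A - n_B) / ((n_A+n_B)^2 * (n_A+n_B-1)) = 2000/900 = 2.2222.
        SD[R] = 1.4907.
Step 4: R = E[R], so z = 0 with no continuity correction.
Step 5: Two-sided p-value via normal approximation = 2*(1 - Phi(|z|)) = 1.000000.
Step 6: alpha = 0.1. fail to reject H0.

R = 6, z = 0.0000, p = 1.000000, fail to reject H0.


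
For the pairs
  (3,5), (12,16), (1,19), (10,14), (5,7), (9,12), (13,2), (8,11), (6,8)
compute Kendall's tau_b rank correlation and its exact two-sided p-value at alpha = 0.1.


Step 1: Enumerate the 36 unordered pairs (i,j) with i<j and classify each by sign(x_j-x_i) * sign(y_j-y_i).
  (1,2):dx=+9,dy=+11->C; (1,3):dx=-2,dy=+14->D; (1,4):dx=+7,dy=+9->C; (1,5):dx=+2,dy=+2->C
  (1,6):dx=+6,dy=+7->C; (1,7):dx=+10,dy=-3->D; (1,8):dx=+5,dy=+6->C; (1,9):dx=+3,dy=+3->C
  (2,3):dx=-11,dy=+3->D; (2,4):dx=-2,dy=-2->C; (2,5):dx=-7,dy=-9->C; (2,6):dx=-3,dy=-4->C
  (2,7):dx=+1,dy=-14->D; (2,8):dx=-4,dy=-5->C; (2,9):dx=-6,dy=-8->C; (3,4):dx=+9,dy=-5->D
  (3,5):dx=+4,dy=-12->D; (3,6):dx=+8,dy=-7->D; (3,7):dx=+12,dy=-17->D; (3,8):dx=+7,dy=-8->D
  (3,9):dx=+5,dy=-11->D; (4,5):dx=-5,dy=-7->C; (4,6):dx=-1,dy=-2->C; (4,7):dx=+3,dy=-12->D
  (4,8):dx=-2,dy=-3->C; (4,9):dx=-4,dy=-6->C; (5,6):dx=+4,dy=+5->C; (5,7):dx=+8,dy=-5->D
  (5,8):dx=+3,dy=+4->C; (5,9):dx=+1,dy=+1->C; (6,7):dx=+4,dy=-10->D; (6,8):dx=-1,dy=-1->C
  (6,9):dx=-3,dy=-4->C; (7,8):dx=-5,dy=+9->D; (7,9):dx=-7,dy=+6->D; (8,9):dx=-2,dy=-3->C
Step 2: C = 21, D = 15, total pairs = 36.
Step 3: tau = (C - D)/(n(n-1)/2) = (21 - 15)/36 = 0.166667.
Step 4: Exact two-sided p-value (enumerate n! = 362880 permutations of y under H0): p = 0.612202.
Step 5: alpha = 0.1. fail to reject H0.

tau_b = 0.1667 (C=21, D=15), p = 0.612202, fail to reject H0.


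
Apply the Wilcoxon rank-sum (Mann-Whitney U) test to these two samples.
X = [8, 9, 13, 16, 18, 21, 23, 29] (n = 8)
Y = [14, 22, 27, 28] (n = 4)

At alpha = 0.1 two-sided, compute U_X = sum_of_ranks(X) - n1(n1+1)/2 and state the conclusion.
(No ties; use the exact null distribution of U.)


Step 1: Combine and sort all 12 observations; assign midranks.
sorted (value, group): (8,X), (9,X), (13,X), (14,Y), (16,X), (18,X), (21,X), (22,Y), (23,X), (27,Y), (28,Y), (29,X)
ranks: 8->1, 9->2, 13->3, 14->4, 16->5, 18->6, 21->7, 22->8, 23->9, 27->10, 28->11, 29->12
Step 2: Rank sum for X: R1 = 1 + 2 + 3 + 5 + 6 + 7 + 9 + 12 = 45.
Step 3: U_X = R1 - n1(n1+1)/2 = 45 - 8*9/2 = 45 - 36 = 9.
       U_Y = n1*n2 - U_X = 32 - 9 = 23.
Step 4: No ties, so the exact null distribution of U (based on enumerating the C(12,8) = 495 equally likely rank assignments) gives the two-sided p-value.
Step 5: p-value = 0.282828; compare to alpha = 0.1. fail to reject H0.

U_X = 9, p = 0.282828, fail to reject H0 at alpha = 0.1.


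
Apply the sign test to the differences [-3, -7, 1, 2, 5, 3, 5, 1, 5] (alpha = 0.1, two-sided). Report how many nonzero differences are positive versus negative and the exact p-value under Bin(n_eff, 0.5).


Step 1: Discard zero differences. Original n = 9; n_eff = number of nonzero differences = 9.
Nonzero differences (with sign): -3, -7, +1, +2, +5, +3, +5, +1, +5
Step 2: Count signs: positive = 7, negative = 2.
Step 3: Under H0: P(positive) = 0.5, so the number of positives S ~ Bin(9, 0.5).
Step 4: Two-sided exact p-value = sum of Bin(9,0.5) probabilities at or below the observed probability = 0.179688.
Step 5: alpha = 0.1. fail to reject H0.

n_eff = 9, pos = 7, neg = 2, p = 0.179688, fail to reject H0.


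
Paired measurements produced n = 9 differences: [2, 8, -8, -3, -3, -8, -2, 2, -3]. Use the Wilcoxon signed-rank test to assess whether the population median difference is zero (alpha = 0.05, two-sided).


Step 1: Drop any zero differences (none here) and take |d_i|.
|d| = [2, 8, 8, 3, 3, 8, 2, 2, 3]
Step 2: Midrank |d_i| (ties get averaged ranks).
ranks: |2|->2, |8|->8, |8|->8, |3|->5, |3|->5, |8|->8, |2|->2, |2|->2, |3|->5
Step 3: Attach original signs; sum ranks with positive sign and with negative sign.
W+ = 2 + 8 + 2 = 12
W- = 8 + 5 + 5 + 8 + 2 + 5 = 33
(Check: W+ + W- = 45 should equal n(n+1)/2 = 45.)
Step 4: Test statistic W = min(W+, W-) = 12.
Step 5: Ties in |d|, so use the tie-corrected normal approximation.
        E[W] = n(n+1)/4 = 9*10/4 = 22.5.
        Tie groups: |d|=2 (t=3), |d|=3 (t=3), |d|=8 (t=3); sum(t^3 - t) = 72.
        Var[W] = n(n+1)(2n+1)/24 - sum(t^3-t)/48 = 1710/24 - 72/48 = 69.75.
        z = (W - E[W]) / sqrt(Var[W]) = (12 - 22.5) / 8.3516 = -1.2572.
        Two-sided p = 2*Phi(z) = 0.208668.
Step 6: alpha = 0.05. fail to reject H0.

W+ = 12, W- = 33, W = min = 12, p = 0.208668, fail to reject H0.


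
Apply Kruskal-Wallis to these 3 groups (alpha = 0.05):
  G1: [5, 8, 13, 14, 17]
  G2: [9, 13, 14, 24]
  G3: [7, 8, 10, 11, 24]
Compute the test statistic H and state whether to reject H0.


Step 1: Combine all N = 14 observations and assign midranks.
sorted (value, group, rank): (5,G1,1), (7,G3,2), (8,G1,3.5), (8,G3,3.5), (9,G2,5), (10,G3,6), (11,G3,7), (13,G1,8.5), (13,G2,8.5), (14,G1,10.5), (14,G2,10.5), (17,G1,12), (24,G2,13.5), (24,G3,13.5)
Step 2: Sum ranks within each group.
R_1 = 35.5 (n_1 = 5)
R_2 = 37.5 (n_2 = 4)
R_3 = 32 (n_3 = 5)
Step 3: H = 12/(N(N+1)) * sum(R_i^2/n_i) - 3(N+1)
     = 12/(14*15) * (35.5^2/5 + 37.5^2/4 + 32^2/5) - 3*15
     = 0.057143 * 808.413 - 45
     = 1.195000.
Step 4: Ties present; correction factor C = 1 - 24/(14^3 - 14) = 0.991209. Corrected H = 1.195000 / 0.991209 = 1.205599.
Step 5: Under H0, H ~ chi^2(2); p-value = 0.547277.
Step 6: alpha = 0.05. fail to reject H0.

H = 1.2056, df = 2, p = 0.547277, fail to reject H0.


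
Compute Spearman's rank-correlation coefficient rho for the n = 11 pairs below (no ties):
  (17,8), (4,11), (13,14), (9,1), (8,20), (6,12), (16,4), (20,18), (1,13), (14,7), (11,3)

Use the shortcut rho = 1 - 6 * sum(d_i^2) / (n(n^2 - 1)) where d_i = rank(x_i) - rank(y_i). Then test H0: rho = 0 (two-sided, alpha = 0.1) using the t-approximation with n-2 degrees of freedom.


Step 1: Rank x and y separately (midranks; no ties here).
rank(x): 17->10, 4->2, 13->7, 9->5, 8->4, 6->3, 16->9, 20->11, 1->1, 14->8, 11->6
rank(y): 8->5, 11->6, 14->9, 1->1, 20->11, 12->7, 4->3, 18->10, 13->8, 7->4, 3->2
Step 2: d_i = R_x(i) - R_y(i); compute d_i^2.
  (10-5)^2=25, (2-6)^2=16, (7-9)^2=4, (5-1)^2=16, (4-11)^2=49, (3-7)^2=16, (9-3)^2=36, (11-10)^2=1, (1-8)^2=49, (8-4)^2=16, (6-2)^2=16
sum(d^2) = 244.
Step 3: rho = 1 - 6*244 / (11*(11^2 - 1)) = 1 - 1464/1320 = -0.109091.
Step 4: Under H0, t = rho * sqrt((n-2)/(1-rho^2)) = -0.3292 ~ t(9).
Step 5: Two-sided p-value from the t-distribution with 9 df = 0.749509.
Step 6: alpha = 0.1. fail to reject H0.

rho = -0.1091, p = 0.749509, fail to reject H0 at alpha = 0.1.


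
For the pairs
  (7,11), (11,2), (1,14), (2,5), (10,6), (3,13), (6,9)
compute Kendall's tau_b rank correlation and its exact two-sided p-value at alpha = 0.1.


Step 1: Enumerate the 21 unordered pairs (i,j) with i<j and classify each by sign(x_j-x_i) * sign(y_j-y_i).
  (1,2):dx=+4,dy=-9->D; (1,3):dx=-6,dy=+3->D; (1,4):dx=-5,dy=-6->C; (1,5):dx=+3,dy=-5->D
  (1,6):dx=-4,dy=+2->D; (1,7):dx=-1,dy=-2->C; (2,3):dx=-10,dy=+12->D; (2,4):dx=-9,dy=+3->D
  (2,5):dx=-1,dy=+4->D; (2,6):dx=-8,dy=+11->D; (2,7):dx=-5,dy=+7->D; (3,4):dx=+1,dy=-9->D
  (3,5):dx=+9,dy=-8->D; (3,6):dx=+2,dy=-1->D; (3,7):dx=+5,dy=-5->D; (4,5):dx=+8,dy=+1->C
  (4,6):dx=+1,dy=+8->C; (4,7):dx=+4,dy=+4->C; (5,6):dx=-7,dy=+7->D; (5,7):dx=-4,dy=+3->D
  (6,7):dx=+3,dy=-4->D
Step 2: C = 5, D = 16, total pairs = 21.
Step 3: tau = (C - D)/(n(n-1)/2) = (5 - 16)/21 = -0.523810.
Step 4: Exact two-sided p-value (enumerate n! = 5040 permutations of y under H0): p = 0.136111.
Step 5: alpha = 0.1. fail to reject H0.

tau_b = -0.5238 (C=5, D=16), p = 0.136111, fail to reject H0.


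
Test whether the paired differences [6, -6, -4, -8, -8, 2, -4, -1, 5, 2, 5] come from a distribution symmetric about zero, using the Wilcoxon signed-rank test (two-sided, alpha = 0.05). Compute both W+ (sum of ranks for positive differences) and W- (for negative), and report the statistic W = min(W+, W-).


Step 1: Drop any zero differences (none here) and take |d_i|.
|d| = [6, 6, 4, 8, 8, 2, 4, 1, 5, 2, 5]
Step 2: Midrank |d_i| (ties get averaged ranks).
ranks: |6|->8.5, |6|->8.5, |4|->4.5, |8|->10.5, |8|->10.5, |2|->2.5, |4|->4.5, |1|->1, |5|->6.5, |2|->2.5, |5|->6.5
Step 3: Attach original signs; sum ranks with positive sign and with negative sign.
W+ = 8.5 + 2.5 + 6.5 + 2.5 + 6.5 = 26.5
W- = 8.5 + 4.5 + 10.5 + 10.5 + 4.5 + 1 = 39.5
(Check: W+ + W- = 66 should equal n(n+1)/2 = 66.)
Step 4: Test statistic W = min(W+, W-) = 26.5.
Step 5: Ties in |d|, so use the tie-corrected normal approximation.
        E[W] = n(n+1)/4 = 11*12/4 = 33.
        Tie groups: |d|=2 (t=2), |d|=4 (t=2), |d|=5 (t=2), |d|=6 (t=2), |d|=8 (t=2); sum(t^3 - t) = 30.
        Var[W] = n(n+1)(2n+1)/24 - sum(t^3-t)/48 = 3036/24 - 30/48 = 125.875.
        z = (W - E[W]) / sqrt(Var[W]) = (26.5 - 33) / 11.2194 = -0.5794.
        Two-sided p = 2*Phi(z) = 0.562351.
Step 6: alpha = 0.05. fail to reject H0.

W+ = 26.5, W- = 39.5, W = min = 26.5, p = 0.562351, fail to reject H0.


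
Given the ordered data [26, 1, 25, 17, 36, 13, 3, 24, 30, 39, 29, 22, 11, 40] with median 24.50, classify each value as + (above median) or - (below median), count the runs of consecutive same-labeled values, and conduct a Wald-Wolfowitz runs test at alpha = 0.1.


Step 1: Compute median = 24.50; label A = above, B = below.
Labels in order: ABABABBBAAABBA  (n_A = 7, n_B = 7)
Step 2: Count runs R = 9.
Step 3: Under H0 (random ordering), E[R] = 2*n_A*n_B/(n_A+n_B) + 1 = 2*7*7/14 + 1 = 8.0000.
        Var[R] = 2*n_A*n_B*(2*n_A*n_B - n_A - n_B) / ((n_A+n_B)^2 * (n_A+n_B-1)) = 8232/2548 = 3.2308.
        SD[R] = 1.7974.
Step 4: Continuity-corrected z = (R - 0.5 - E[R]) / SD[R] = (9 - 0.5 - 8.0000) / 1.7974 = 0.2782.
Step 5: Two-sided p-value via normal approximation = 2*(1 - Phi(|z|)) = 0.780879.
Step 6: alpha = 0.1. fail to reject H0.

R = 9, z = 0.2782, p = 0.780879, fail to reject H0.


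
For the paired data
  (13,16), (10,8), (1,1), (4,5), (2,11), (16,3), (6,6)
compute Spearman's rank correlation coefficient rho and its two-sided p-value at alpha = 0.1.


Step 1: Rank x and y separately (midranks; no ties here).
rank(x): 13->6, 10->5, 1->1, 4->3, 2->2, 16->7, 6->4
rank(y): 16->7, 8->5, 1->1, 5->3, 11->6, 3->2, 6->4
Step 2: d_i = R_x(i) - R_y(i); compute d_i^2.
  (6-7)^2=1, (5-5)^2=0, (1-1)^2=0, (3-3)^2=0, (2-6)^2=16, (7-2)^2=25, (4-4)^2=0
sum(d^2) = 42.
Step 3: rho = 1 - 6*42 / (7*(7^2 - 1)) = 1 - 252/336 = 0.250000.
Step 4: Under H0, t = rho * sqrt((n-2)/(1-rho^2)) = 0.5774 ~ t(5).
Step 5: Two-sided p-value from the t-distribution with 5 df = 0.588724.
Step 6: alpha = 0.1. fail to reject H0.

rho = 0.2500, p = 0.588724, fail to reject H0 at alpha = 0.1.


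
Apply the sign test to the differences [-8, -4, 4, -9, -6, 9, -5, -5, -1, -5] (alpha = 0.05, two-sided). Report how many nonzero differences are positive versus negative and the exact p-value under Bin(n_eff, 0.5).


Step 1: Discard zero differences. Original n = 10; n_eff = number of nonzero differences = 10.
Nonzero differences (with sign): -8, -4, +4, -9, -6, +9, -5, -5, -1, -5
Step 2: Count signs: positive = 2, negative = 8.
Step 3: Under H0: P(positive) = 0.5, so the number of positives S ~ Bin(10, 0.5).
Step 4: Two-sided exact p-value = sum of Bin(10,0.5) probabilities at or below the observed probability = 0.109375.
Step 5: alpha = 0.05. fail to reject H0.

n_eff = 10, pos = 2, neg = 8, p = 0.109375, fail to reject H0.


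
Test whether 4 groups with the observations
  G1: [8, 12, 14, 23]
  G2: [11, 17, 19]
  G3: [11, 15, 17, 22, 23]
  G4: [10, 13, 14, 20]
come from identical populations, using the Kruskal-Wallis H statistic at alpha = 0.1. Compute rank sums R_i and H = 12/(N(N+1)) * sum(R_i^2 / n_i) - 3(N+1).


Step 1: Combine all N = 16 observations and assign midranks.
sorted (value, group, rank): (8,G1,1), (10,G4,2), (11,G2,3.5), (11,G3,3.5), (12,G1,5), (13,G4,6), (14,G1,7.5), (14,G4,7.5), (15,G3,9), (17,G2,10.5), (17,G3,10.5), (19,G2,12), (20,G4,13), (22,G3,14), (23,G1,15.5), (23,G3,15.5)
Step 2: Sum ranks within each group.
R_1 = 29 (n_1 = 4)
R_2 = 26 (n_2 = 3)
R_3 = 52.5 (n_3 = 5)
R_4 = 28.5 (n_4 = 4)
Step 3: H = 12/(N(N+1)) * sum(R_i^2/n_i) - 3(N+1)
     = 12/(16*17) * (29^2/4 + 26^2/3 + 52.5^2/5 + 28.5^2/4) - 3*17
     = 0.044118 * 1189.9 - 51
     = 1.495404.
Step 4: Ties present; correction factor C = 1 - 24/(16^3 - 16) = 0.994118. Corrected H = 1.495404 / 0.994118 = 1.504253.
Step 5: Under H0, H ~ chi^2(3); p-value = 0.681289.
Step 6: alpha = 0.1. fail to reject H0.

H = 1.5043, df = 3, p = 0.681289, fail to reject H0.


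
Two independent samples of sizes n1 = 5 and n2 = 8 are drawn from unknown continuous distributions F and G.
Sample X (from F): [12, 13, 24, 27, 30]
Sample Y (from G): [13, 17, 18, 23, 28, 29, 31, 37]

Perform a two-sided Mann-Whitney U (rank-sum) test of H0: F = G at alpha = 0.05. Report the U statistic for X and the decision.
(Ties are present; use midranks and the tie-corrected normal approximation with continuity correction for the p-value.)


Step 1: Combine and sort all 13 observations; assign midranks.
sorted (value, group): (12,X), (13,X), (13,Y), (17,Y), (18,Y), (23,Y), (24,X), (27,X), (28,Y), (29,Y), (30,X), (31,Y), (37,Y)
ranks: 12->1, 13->2.5, 13->2.5, 17->4, 18->5, 23->6, 24->7, 27->8, 28->9, 29->10, 30->11, 31->12, 37->13
Step 2: Rank sum for X: R1 = 1 + 2.5 + 7 + 8 + 11 = 29.5.
Step 3: U_X = R1 - n1(n1+1)/2 = 29.5 - 5*6/2 = 29.5 - 15 = 14.5.
       U_Y = n1*n2 - U_X = 40 - 14.5 = 25.5.
Step 4: Ties are present, so use the tie-corrected normal approximation (with continuity correction) for the p-value.
Step 5: p-value = 0.463600; compare to alpha = 0.05. fail to reject H0.

U_X = 14.5, p = 0.463600, fail to reject H0 at alpha = 0.05.


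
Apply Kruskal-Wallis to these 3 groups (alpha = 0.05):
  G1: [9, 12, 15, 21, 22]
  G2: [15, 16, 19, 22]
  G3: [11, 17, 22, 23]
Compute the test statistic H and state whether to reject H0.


Step 1: Combine all N = 13 observations and assign midranks.
sorted (value, group, rank): (9,G1,1), (11,G3,2), (12,G1,3), (15,G1,4.5), (15,G2,4.5), (16,G2,6), (17,G3,7), (19,G2,8), (21,G1,9), (22,G1,11), (22,G2,11), (22,G3,11), (23,G3,13)
Step 2: Sum ranks within each group.
R_1 = 28.5 (n_1 = 5)
R_2 = 29.5 (n_2 = 4)
R_3 = 33 (n_3 = 4)
Step 3: H = 12/(N(N+1)) * sum(R_i^2/n_i) - 3(N+1)
     = 12/(13*14) * (28.5^2/5 + 29.5^2/4 + 33^2/4) - 3*14
     = 0.065934 * 652.263 - 42
     = 1.006319.
Step 4: Ties present; correction factor C = 1 - 30/(13^3 - 13) = 0.986264. Corrected H = 1.006319 / 0.986264 = 1.020334.
Step 5: Under H0, H ~ chi^2(2); p-value = 0.600395.
Step 6: alpha = 0.05. fail to reject H0.

H = 1.0203, df = 2, p = 0.600395, fail to reject H0.


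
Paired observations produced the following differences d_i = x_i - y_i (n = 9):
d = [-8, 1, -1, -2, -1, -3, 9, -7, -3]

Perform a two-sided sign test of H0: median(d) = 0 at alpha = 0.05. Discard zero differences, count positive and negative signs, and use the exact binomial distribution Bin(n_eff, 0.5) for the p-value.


Step 1: Discard zero differences. Original n = 9; n_eff = number of nonzero differences = 9.
Nonzero differences (with sign): -8, +1, -1, -2, -1, -3, +9, -7, -3
Step 2: Count signs: positive = 2, negative = 7.
Step 3: Under H0: P(positive) = 0.5, so the number of positives S ~ Bin(9, 0.5).
Step 4: Two-sided exact p-value = sum of Bin(9,0.5) probabilities at or below the observed probability = 0.179688.
Step 5: alpha = 0.05. fail to reject H0.

n_eff = 9, pos = 2, neg = 7, p = 0.179688, fail to reject H0.


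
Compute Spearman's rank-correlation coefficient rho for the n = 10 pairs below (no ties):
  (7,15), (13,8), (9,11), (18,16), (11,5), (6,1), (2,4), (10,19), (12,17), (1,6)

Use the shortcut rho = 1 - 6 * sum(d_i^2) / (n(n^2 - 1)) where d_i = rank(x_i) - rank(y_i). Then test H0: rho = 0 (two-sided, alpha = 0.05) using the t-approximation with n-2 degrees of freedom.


Step 1: Rank x and y separately (midranks; no ties here).
rank(x): 7->4, 13->9, 9->5, 18->10, 11->7, 6->3, 2->2, 10->6, 12->8, 1->1
rank(y): 15->7, 8->5, 11->6, 16->8, 5->3, 1->1, 4->2, 19->10, 17->9, 6->4
Step 2: d_i = R_x(i) - R_y(i); compute d_i^2.
  (4-7)^2=9, (9-5)^2=16, (5-6)^2=1, (10-8)^2=4, (7-3)^2=16, (3-1)^2=4, (2-2)^2=0, (6-10)^2=16, (8-9)^2=1, (1-4)^2=9
sum(d^2) = 76.
Step 3: rho = 1 - 6*76 / (10*(10^2 - 1)) = 1 - 456/990 = 0.539394.
Step 4: Under H0, t = rho * sqrt((n-2)/(1-rho^2)) = 1.8118 ~ t(8).
Step 5: Two-sided p-value from the t-distribution with 8 df = 0.107593.
Step 6: alpha = 0.05. fail to reject H0.

rho = 0.5394, p = 0.107593, fail to reject H0 at alpha = 0.05.


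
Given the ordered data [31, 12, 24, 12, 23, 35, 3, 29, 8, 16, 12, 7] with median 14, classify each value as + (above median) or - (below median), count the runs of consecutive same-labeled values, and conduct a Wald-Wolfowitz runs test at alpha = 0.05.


Step 1: Compute median = 14; label A = above, B = below.
Labels in order: ABABAABABABB  (n_A = 6, n_B = 6)
Step 2: Count runs R = 10.
Step 3: Under H0 (random ordering), E[R] = 2*n_A*n_B/(n_A+n_B) + 1 = 2*6*6/12 + 1 = 7.0000.
        Var[R] = 2*n_A*n_B*(2*n_A*n_B - n_A - n_B) / ((n_A+n_B)^2 * (n_A+n_B-1)) = 4320/1584 = 2.7273.
        SD[R] = 1.6514.
Step 4: Continuity-corrected z = (R - 0.5 - E[R]) / SD[R] = (10 - 0.5 - 7.0000) / 1.6514 = 1.5138.
Step 5: Two-sided p-value via normal approximation = 2*(1 - Phi(|z|)) = 0.130070.
Step 6: alpha = 0.05. fail to reject H0.

R = 10, z = 1.5138, p = 0.130070, fail to reject H0.


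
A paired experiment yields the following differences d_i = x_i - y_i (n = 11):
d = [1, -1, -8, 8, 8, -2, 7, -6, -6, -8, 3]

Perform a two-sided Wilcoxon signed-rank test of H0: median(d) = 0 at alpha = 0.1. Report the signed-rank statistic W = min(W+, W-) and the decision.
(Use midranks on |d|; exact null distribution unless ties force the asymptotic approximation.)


Step 1: Drop any zero differences (none here) and take |d_i|.
|d| = [1, 1, 8, 8, 8, 2, 7, 6, 6, 8, 3]
Step 2: Midrank |d_i| (ties get averaged ranks).
ranks: |1|->1.5, |1|->1.5, |8|->9.5, |8|->9.5, |8|->9.5, |2|->3, |7|->7, |6|->5.5, |6|->5.5, |8|->9.5, |3|->4
Step 3: Attach original signs; sum ranks with positive sign and with negative sign.
W+ = 1.5 + 9.5 + 9.5 + 7 + 4 = 31.5
W- = 1.5 + 9.5 + 3 + 5.5 + 5.5 + 9.5 = 34.5
(Check: W+ + W- = 66 should equal n(n+1)/2 = 66.)
Step 4: Test statistic W = min(W+, W-) = 31.5.
Step 5: Ties in |d|, so use the tie-corrected normal approximation.
        E[W] = n(n+1)/4 = 11*12/4 = 33.
        Tie groups: |d|=1 (t=2), |d|=6 (t=2), |d|=8 (t=4); sum(t^3 - t) = 72.
        Var[W] = n(n+1)(2n+1)/24 - sum(t^3-t)/48 = 3036/24 - 72/48 = 125.
        z = (W - E[W]) / sqrt(Var[W]) = (31.5 - 33) / 11.1803 = -0.1342.
        Two-sided p = 2*Phi(z) = 0.893273.
Step 6: alpha = 0.1. fail to reject H0.

W+ = 31.5, W- = 34.5, W = min = 31.5, p = 0.893273, fail to reject H0.


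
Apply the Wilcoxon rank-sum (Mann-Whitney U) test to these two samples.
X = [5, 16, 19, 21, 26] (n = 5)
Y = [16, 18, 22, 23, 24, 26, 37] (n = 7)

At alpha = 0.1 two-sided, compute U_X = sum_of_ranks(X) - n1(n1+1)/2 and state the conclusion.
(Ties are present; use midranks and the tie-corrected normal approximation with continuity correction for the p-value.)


Step 1: Combine and sort all 12 observations; assign midranks.
sorted (value, group): (5,X), (16,X), (16,Y), (18,Y), (19,X), (21,X), (22,Y), (23,Y), (24,Y), (26,X), (26,Y), (37,Y)
ranks: 5->1, 16->2.5, 16->2.5, 18->4, 19->5, 21->6, 22->7, 23->8, 24->9, 26->10.5, 26->10.5, 37->12
Step 2: Rank sum for X: R1 = 1 + 2.5 + 5 + 6 + 10.5 = 25.
Step 3: U_X = R1 - n1(n1+1)/2 = 25 - 5*6/2 = 25 - 15 = 10.
       U_Y = n1*n2 - U_X = 35 - 10 = 25.
Step 4: Ties are present, so use the tie-corrected normal approximation (with continuity correction) for the p-value.
Step 5: p-value = 0.253956; compare to alpha = 0.1. fail to reject H0.

U_X = 10, p = 0.253956, fail to reject H0 at alpha = 0.1.


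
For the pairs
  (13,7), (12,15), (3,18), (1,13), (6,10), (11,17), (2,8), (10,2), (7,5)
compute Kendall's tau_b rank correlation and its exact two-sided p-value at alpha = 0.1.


Step 1: Enumerate the 36 unordered pairs (i,j) with i<j and classify each by sign(x_j-x_i) * sign(y_j-y_i).
  (1,2):dx=-1,dy=+8->D; (1,3):dx=-10,dy=+11->D; (1,4):dx=-12,dy=+6->D; (1,5):dx=-7,dy=+3->D
  (1,6):dx=-2,dy=+10->D; (1,7):dx=-11,dy=+1->D; (1,8):dx=-3,dy=-5->C; (1,9):dx=-6,dy=-2->C
  (2,3):dx=-9,dy=+3->D; (2,4):dx=-11,dy=-2->C; (2,5):dx=-6,dy=-5->C; (2,6):dx=-1,dy=+2->D
  (2,7):dx=-10,dy=-7->C; (2,8):dx=-2,dy=-13->C; (2,9):dx=-5,dy=-10->C; (3,4):dx=-2,dy=-5->C
  (3,5):dx=+3,dy=-8->D; (3,6):dx=+8,dy=-1->D; (3,7):dx=-1,dy=-10->C; (3,8):dx=+7,dy=-16->D
  (3,9):dx=+4,dy=-13->D; (4,5):dx=+5,dy=-3->D; (4,6):dx=+10,dy=+4->C; (4,7):dx=+1,dy=-5->D
  (4,8):dx=+9,dy=-11->D; (4,9):dx=+6,dy=-8->D; (5,6):dx=+5,dy=+7->C; (5,7):dx=-4,dy=-2->C
  (5,8):dx=+4,dy=-8->D; (5,9):dx=+1,dy=-5->D; (6,7):dx=-9,dy=-9->C; (6,8):dx=-1,dy=-15->C
  (6,9):dx=-4,dy=-12->C; (7,8):dx=+8,dy=-6->D; (7,9):dx=+5,dy=-3->D; (8,9):dx=-3,dy=+3->D
Step 2: C = 15, D = 21, total pairs = 36.
Step 3: tau = (C - D)/(n(n-1)/2) = (15 - 21)/36 = -0.166667.
Step 4: Exact two-sided p-value (enumerate n! = 362880 permutations of y under H0): p = 0.612202.
Step 5: alpha = 0.1. fail to reject H0.

tau_b = -0.1667 (C=15, D=21), p = 0.612202, fail to reject H0.


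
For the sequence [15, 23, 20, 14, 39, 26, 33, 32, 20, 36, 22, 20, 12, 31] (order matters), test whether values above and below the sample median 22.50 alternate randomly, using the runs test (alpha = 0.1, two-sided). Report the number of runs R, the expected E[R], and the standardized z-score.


Step 1: Compute median = 22.50; label A = above, B = below.
Labels in order: BABBAAAABABBBA  (n_A = 7, n_B = 7)
Step 2: Count runs R = 8.
Step 3: Under H0 (random ordering), E[R] = 2*n_A*n_B/(n_A+n_B) + 1 = 2*7*7/14 + 1 = 8.0000.
        Var[R] = 2*n_A*n_B*(2*n_A*n_B - n_A - n_B) / ((n_A+n_B)^2 * (n_A+n_B-1)) = 8232/2548 = 3.2308.
        SD[R] = 1.7974.
Step 4: R = E[R], so z = 0 with no continuity correction.
Step 5: Two-sided p-value via normal approximation = 2*(1 - Phi(|z|)) = 1.000000.
Step 6: alpha = 0.1. fail to reject H0.

R = 8, z = 0.0000, p = 1.000000, fail to reject H0.


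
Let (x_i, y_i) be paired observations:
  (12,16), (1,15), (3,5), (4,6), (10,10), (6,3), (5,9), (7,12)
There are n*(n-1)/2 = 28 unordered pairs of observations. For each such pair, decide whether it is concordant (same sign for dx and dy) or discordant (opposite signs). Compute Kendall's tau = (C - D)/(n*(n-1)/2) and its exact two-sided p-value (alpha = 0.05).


Step 1: Enumerate the 28 unordered pairs (i,j) with i<j and classify each by sign(x_j-x_i) * sign(y_j-y_i).
  (1,2):dx=-11,dy=-1->C; (1,3):dx=-9,dy=-11->C; (1,4):dx=-8,dy=-10->C; (1,5):dx=-2,dy=-6->C
  (1,6):dx=-6,dy=-13->C; (1,7):dx=-7,dy=-7->C; (1,8):dx=-5,dy=-4->C; (2,3):dx=+2,dy=-10->D
  (2,4):dx=+3,dy=-9->D; (2,5):dx=+9,dy=-5->D; (2,6):dx=+5,dy=-12->D; (2,7):dx=+4,dy=-6->D
  (2,8):dx=+6,dy=-3->D; (3,4):dx=+1,dy=+1->C; (3,5):dx=+7,dy=+5->C; (3,6):dx=+3,dy=-2->D
  (3,7):dx=+2,dy=+4->C; (3,8):dx=+4,dy=+7->C; (4,5):dx=+6,dy=+4->C; (4,6):dx=+2,dy=-3->D
  (4,7):dx=+1,dy=+3->C; (4,8):dx=+3,dy=+6->C; (5,6):dx=-4,dy=-7->C; (5,7):dx=-5,dy=-1->C
  (5,8):dx=-3,dy=+2->D; (6,7):dx=-1,dy=+6->D; (6,8):dx=+1,dy=+9->C; (7,8):dx=+2,dy=+3->C
Step 2: C = 18, D = 10, total pairs = 28.
Step 3: tau = (C - D)/(n(n-1)/2) = (18 - 10)/28 = 0.285714.
Step 4: Exact two-sided p-value (enumerate n! = 40320 permutations of y under H0): p = 0.398760.
Step 5: alpha = 0.05. fail to reject H0.

tau_b = 0.2857 (C=18, D=10), p = 0.398760, fail to reject H0.


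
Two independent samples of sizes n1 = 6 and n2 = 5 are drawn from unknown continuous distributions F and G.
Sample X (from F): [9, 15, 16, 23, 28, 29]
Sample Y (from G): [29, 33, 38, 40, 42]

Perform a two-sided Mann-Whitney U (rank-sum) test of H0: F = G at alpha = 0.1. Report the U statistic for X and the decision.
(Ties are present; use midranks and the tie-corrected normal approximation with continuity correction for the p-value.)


Step 1: Combine and sort all 11 observations; assign midranks.
sorted (value, group): (9,X), (15,X), (16,X), (23,X), (28,X), (29,X), (29,Y), (33,Y), (38,Y), (40,Y), (42,Y)
ranks: 9->1, 15->2, 16->3, 23->4, 28->5, 29->6.5, 29->6.5, 33->8, 38->9, 40->10, 42->11
Step 2: Rank sum for X: R1 = 1 + 2 + 3 + 4 + 5 + 6.5 = 21.5.
Step 3: U_X = R1 - n1(n1+1)/2 = 21.5 - 6*7/2 = 21.5 - 21 = 0.5.
       U_Y = n1*n2 - U_X = 30 - 0.5 = 29.5.
Step 4: Ties are present, so use the tie-corrected normal approximation (with continuity correction) for the p-value.
Step 5: p-value = 0.010411; compare to alpha = 0.1. reject H0.

U_X = 0.5, p = 0.010411, reject H0 at alpha = 0.1.


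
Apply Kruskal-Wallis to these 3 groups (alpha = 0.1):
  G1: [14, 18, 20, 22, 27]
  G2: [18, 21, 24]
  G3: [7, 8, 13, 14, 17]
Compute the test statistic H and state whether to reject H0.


Step 1: Combine all N = 13 observations and assign midranks.
sorted (value, group, rank): (7,G3,1), (8,G3,2), (13,G3,3), (14,G1,4.5), (14,G3,4.5), (17,G3,6), (18,G1,7.5), (18,G2,7.5), (20,G1,9), (21,G2,10), (22,G1,11), (24,G2,12), (27,G1,13)
Step 2: Sum ranks within each group.
R_1 = 45 (n_1 = 5)
R_2 = 29.5 (n_2 = 3)
R_3 = 16.5 (n_3 = 5)
Step 3: H = 12/(N(N+1)) * sum(R_i^2/n_i) - 3(N+1)
     = 12/(13*14) * (45^2/5 + 29.5^2/3 + 16.5^2/5) - 3*14
     = 0.065934 * 749.533 - 42
     = 7.419780.
Step 4: Ties present; correction factor C = 1 - 12/(13^3 - 13) = 0.994505. Corrected H = 7.419780 / 0.994505 = 7.460773.
Step 5: Under H0, H ~ chi^2(2); p-value = 0.023984.
Step 6: alpha = 0.1. reject H0.

H = 7.4608, df = 2, p = 0.023984, reject H0.


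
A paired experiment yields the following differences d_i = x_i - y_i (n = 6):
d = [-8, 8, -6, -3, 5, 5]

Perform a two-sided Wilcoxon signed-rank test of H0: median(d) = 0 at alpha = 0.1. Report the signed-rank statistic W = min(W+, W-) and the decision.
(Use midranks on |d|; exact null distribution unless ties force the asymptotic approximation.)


Step 1: Drop any zero differences (none here) and take |d_i|.
|d| = [8, 8, 6, 3, 5, 5]
Step 2: Midrank |d_i| (ties get averaged ranks).
ranks: |8|->5.5, |8|->5.5, |6|->4, |3|->1, |5|->2.5, |5|->2.5
Step 3: Attach original signs; sum ranks with positive sign and with negative sign.
W+ = 5.5 + 2.5 + 2.5 = 10.5
W- = 5.5 + 4 + 1 = 10.5
(Check: W+ + W- = 21 should equal n(n+1)/2 = 21.)
Step 4: Test statistic W = min(W+, W-) = 10.5.
Step 5: Ties in |d|, so use the tie-corrected normal approximation.
        E[W] = n(n+1)/4 = 6*7/4 = 10.5.
        Tie groups: |d|=5 (t=2), |d|=8 (t=2); sum(t^3 - t) = 12.
        Var[W] = n(n+1)(2n+1)/24 - sum(t^3-t)/48 = 546/24 - 12/48 = 22.5.
        z = (W - E[W]) / sqrt(Var[W]) = (10.5 - 10.5) / 4.7434 = 0.0000.
        Two-sided p = 2*Phi(z) = 1.000000.
Step 6: alpha = 0.1. fail to reject H0.

W+ = 10.5, W- = 10.5, W = min = 10.5, p = 1.000000, fail to reject H0.


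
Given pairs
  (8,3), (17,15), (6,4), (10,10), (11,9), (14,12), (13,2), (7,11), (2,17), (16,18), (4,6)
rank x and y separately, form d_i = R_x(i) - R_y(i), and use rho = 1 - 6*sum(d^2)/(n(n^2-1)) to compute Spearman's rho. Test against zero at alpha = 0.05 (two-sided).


Step 1: Rank x and y separately (midranks; no ties here).
rank(x): 8->5, 17->11, 6->3, 10->6, 11->7, 14->9, 13->8, 7->4, 2->1, 16->10, 4->2
rank(y): 3->2, 15->9, 4->3, 10->6, 9->5, 12->8, 2->1, 11->7, 17->10, 18->11, 6->4
Step 2: d_i = R_x(i) - R_y(i); compute d_i^2.
  (5-2)^2=9, (11-9)^2=4, (3-3)^2=0, (6-6)^2=0, (7-5)^2=4, (9-8)^2=1, (8-1)^2=49, (4-7)^2=9, (1-10)^2=81, (10-11)^2=1, (2-4)^2=4
sum(d^2) = 162.
Step 3: rho = 1 - 6*162 / (11*(11^2 - 1)) = 1 - 972/1320 = 0.263636.
Step 4: Under H0, t = rho * sqrt((n-2)/(1-rho^2)) = 0.8199 ~ t(9).
Step 5: Two-sided p-value from the t-distribution with 9 df = 0.433441.
Step 6: alpha = 0.05. fail to reject H0.

rho = 0.2636, p = 0.433441, fail to reject H0 at alpha = 0.05.


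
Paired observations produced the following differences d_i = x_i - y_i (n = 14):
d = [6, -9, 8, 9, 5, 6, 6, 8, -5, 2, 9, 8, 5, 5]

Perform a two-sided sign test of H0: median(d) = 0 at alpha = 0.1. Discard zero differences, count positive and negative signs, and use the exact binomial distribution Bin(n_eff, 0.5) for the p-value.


Step 1: Discard zero differences. Original n = 14; n_eff = number of nonzero differences = 14.
Nonzero differences (with sign): +6, -9, +8, +9, +5, +6, +6, +8, -5, +2, +9, +8, +5, +5
Step 2: Count signs: positive = 12, negative = 2.
Step 3: Under H0: P(positive) = 0.5, so the number of positives S ~ Bin(14, 0.5).
Step 4: Two-sided exact p-value = sum of Bin(14,0.5) probabilities at or below the observed probability = 0.012939.
Step 5: alpha = 0.1. reject H0.

n_eff = 14, pos = 12, neg = 2, p = 0.012939, reject H0.


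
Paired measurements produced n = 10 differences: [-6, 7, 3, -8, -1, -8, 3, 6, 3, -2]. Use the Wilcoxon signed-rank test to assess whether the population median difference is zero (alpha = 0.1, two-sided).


Step 1: Drop any zero differences (none here) and take |d_i|.
|d| = [6, 7, 3, 8, 1, 8, 3, 6, 3, 2]
Step 2: Midrank |d_i| (ties get averaged ranks).
ranks: |6|->6.5, |7|->8, |3|->4, |8|->9.5, |1|->1, |8|->9.5, |3|->4, |6|->6.5, |3|->4, |2|->2
Step 3: Attach original signs; sum ranks with positive sign and with negative sign.
W+ = 8 + 4 + 4 + 6.5 + 4 = 26.5
W- = 6.5 + 9.5 + 1 + 9.5 + 2 = 28.5
(Check: W+ + W- = 55 should equal n(n+1)/2 = 55.)
Step 4: Test statistic W = min(W+, W-) = 26.5.
Step 5: Ties in |d|, so use the tie-corrected normal approximation.
        E[W] = n(n+1)/4 = 10*11/4 = 27.5.
        Tie groups: |d|=3 (t=3), |d|=6 (t=2), |d|=8 (t=2); sum(t^3 - t) = 36.
        Var[W] = n(n+1)(2n+1)/24 - sum(t^3-t)/48 = 2310/24 - 36/48 = 95.5.
        z = (W - E[W]) / sqrt(Var[W]) = (26.5 - 27.5) / 9.7724 = -0.1023.
        Two-sided p = 2*Phi(z) = 0.918496.
Step 6: alpha = 0.1. fail to reject H0.

W+ = 26.5, W- = 28.5, W = min = 26.5, p = 0.918496, fail to reject H0.


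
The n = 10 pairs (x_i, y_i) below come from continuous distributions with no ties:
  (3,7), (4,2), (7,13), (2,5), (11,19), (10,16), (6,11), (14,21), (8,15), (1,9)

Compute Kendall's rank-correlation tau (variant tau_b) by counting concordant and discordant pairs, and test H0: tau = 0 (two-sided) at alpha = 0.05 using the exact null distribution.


Step 1: Enumerate the 45 unordered pairs (i,j) with i<j and classify each by sign(x_j-x_i) * sign(y_j-y_i).
  (1,2):dx=+1,dy=-5->D; (1,3):dx=+4,dy=+6->C; (1,4):dx=-1,dy=-2->C; (1,5):dx=+8,dy=+12->C
  (1,6):dx=+7,dy=+9->C; (1,7):dx=+3,dy=+4->C; (1,8):dx=+11,dy=+14->C; (1,9):dx=+5,dy=+8->C
  (1,10):dx=-2,dy=+2->D; (2,3):dx=+3,dy=+11->C; (2,4):dx=-2,dy=+3->D; (2,5):dx=+7,dy=+17->C
  (2,6):dx=+6,dy=+14->C; (2,7):dx=+2,dy=+9->C; (2,8):dx=+10,dy=+19->C; (2,9):dx=+4,dy=+13->C
  (2,10):dx=-3,dy=+7->D; (3,4):dx=-5,dy=-8->C; (3,5):dx=+4,dy=+6->C; (3,6):dx=+3,dy=+3->C
  (3,7):dx=-1,dy=-2->C; (3,8):dx=+7,dy=+8->C; (3,9):dx=+1,dy=+2->C; (3,10):dx=-6,dy=-4->C
  (4,5):dx=+9,dy=+14->C; (4,6):dx=+8,dy=+11->C; (4,7):dx=+4,dy=+6->C; (4,8):dx=+12,dy=+16->C
  (4,9):dx=+6,dy=+10->C; (4,10):dx=-1,dy=+4->D; (5,6):dx=-1,dy=-3->C; (5,7):dx=-5,dy=-8->C
  (5,8):dx=+3,dy=+2->C; (5,9):dx=-3,dy=-4->C; (5,10):dx=-10,dy=-10->C; (6,7):dx=-4,dy=-5->C
  (6,8):dx=+4,dy=+5->C; (6,9):dx=-2,dy=-1->C; (6,10):dx=-9,dy=-7->C; (7,8):dx=+8,dy=+10->C
  (7,9):dx=+2,dy=+4->C; (7,10):dx=-5,dy=-2->C; (8,9):dx=-6,dy=-6->C; (8,10):dx=-13,dy=-12->C
  (9,10):dx=-7,dy=-6->C
Step 2: C = 40, D = 5, total pairs = 45.
Step 3: tau = (C - D)/(n(n-1)/2) = (40 - 5)/45 = 0.777778.
Step 4: Exact two-sided p-value (enumerate n! = 3628800 permutations of y under H0): p = 0.000946.
Step 5: alpha = 0.05. reject H0.

tau_b = 0.7778 (C=40, D=5), p = 0.000946, reject H0.


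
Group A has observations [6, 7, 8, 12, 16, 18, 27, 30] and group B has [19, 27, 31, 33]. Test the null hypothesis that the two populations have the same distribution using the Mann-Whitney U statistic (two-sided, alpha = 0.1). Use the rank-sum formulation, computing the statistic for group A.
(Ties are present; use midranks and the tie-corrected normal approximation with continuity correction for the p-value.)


Step 1: Combine and sort all 12 observations; assign midranks.
sorted (value, group): (6,X), (7,X), (8,X), (12,X), (16,X), (18,X), (19,Y), (27,X), (27,Y), (30,X), (31,Y), (33,Y)
ranks: 6->1, 7->2, 8->3, 12->4, 16->5, 18->6, 19->7, 27->8.5, 27->8.5, 30->10, 31->11, 33->12
Step 2: Rank sum for X: R1 = 1 + 2 + 3 + 4 + 5 + 6 + 8.5 + 10 = 39.5.
Step 3: U_X = R1 - n1(n1+1)/2 = 39.5 - 8*9/2 = 39.5 - 36 = 3.5.
       U_Y = n1*n2 - U_X = 32 - 3.5 = 28.5.
Step 4: Ties are present, so use the tie-corrected normal approximation (with continuity correction) for the p-value.
Step 5: p-value = 0.041184; compare to alpha = 0.1. reject H0.

U_X = 3.5, p = 0.041184, reject H0 at alpha = 0.1.


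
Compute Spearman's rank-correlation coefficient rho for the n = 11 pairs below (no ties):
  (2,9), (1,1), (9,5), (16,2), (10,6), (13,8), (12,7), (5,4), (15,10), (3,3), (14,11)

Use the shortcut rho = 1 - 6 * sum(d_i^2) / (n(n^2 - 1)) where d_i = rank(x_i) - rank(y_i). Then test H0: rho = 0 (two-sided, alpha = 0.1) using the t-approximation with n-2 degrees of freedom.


Step 1: Rank x and y separately (midranks; no ties here).
rank(x): 2->2, 1->1, 9->5, 16->11, 10->6, 13->8, 12->7, 5->4, 15->10, 3->3, 14->9
rank(y): 9->9, 1->1, 5->5, 2->2, 6->6, 8->8, 7->7, 4->4, 10->10, 3->3, 11->11
Step 2: d_i = R_x(i) - R_y(i); compute d_i^2.
  (2-9)^2=49, (1-1)^2=0, (5-5)^2=0, (11-2)^2=81, (6-6)^2=0, (8-8)^2=0, (7-7)^2=0, (4-4)^2=0, (10-10)^2=0, (3-3)^2=0, (9-11)^2=4
sum(d^2) = 134.
Step 3: rho = 1 - 6*134 / (11*(11^2 - 1)) = 1 - 804/1320 = 0.390909.
Step 4: Under H0, t = rho * sqrt((n-2)/(1-rho^2)) = 1.2741 ~ t(9).
Step 5: Two-sided p-value from the t-distribution with 9 df = 0.234540.
Step 6: alpha = 0.1. fail to reject H0.

rho = 0.3909, p = 0.234540, fail to reject H0 at alpha = 0.1.


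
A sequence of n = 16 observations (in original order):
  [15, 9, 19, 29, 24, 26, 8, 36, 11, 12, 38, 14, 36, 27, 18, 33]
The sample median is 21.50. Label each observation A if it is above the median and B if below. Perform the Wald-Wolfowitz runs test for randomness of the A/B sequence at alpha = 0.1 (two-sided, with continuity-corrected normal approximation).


Step 1: Compute median = 21.50; label A = above, B = below.
Labels in order: BBBAAABABBABAABA  (n_A = 8, n_B = 8)
Step 2: Count runs R = 10.
Step 3: Under H0 (random ordering), E[R] = 2*n_A*n_B/(n_A+n_B) + 1 = 2*8*8/16 + 1 = 9.0000.
        Var[R] = 2*n_A*n_B*(2*n_A*n_B - n_A - n_B) / ((n_A+n_B)^2 * (n_A+n_B-1)) = 14336/3840 = 3.7333.
        SD[R] = 1.9322.
Step 4: Continuity-corrected z = (R - 0.5 - E[R]) / SD[R] = (10 - 0.5 - 9.0000) / 1.9322 = 0.2588.
Step 5: Two-sided p-value via normal approximation = 2*(1 - Phi(|z|)) = 0.795809.
Step 6: alpha = 0.1. fail to reject H0.

R = 10, z = 0.2588, p = 0.795809, fail to reject H0.


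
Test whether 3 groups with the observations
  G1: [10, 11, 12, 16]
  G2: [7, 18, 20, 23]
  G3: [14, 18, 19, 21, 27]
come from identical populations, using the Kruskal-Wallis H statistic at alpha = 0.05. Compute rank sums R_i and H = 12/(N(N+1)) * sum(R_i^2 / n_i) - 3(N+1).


Step 1: Combine all N = 13 observations and assign midranks.
sorted (value, group, rank): (7,G2,1), (10,G1,2), (11,G1,3), (12,G1,4), (14,G3,5), (16,G1,6), (18,G2,7.5), (18,G3,7.5), (19,G3,9), (20,G2,10), (21,G3,11), (23,G2,12), (27,G3,13)
Step 2: Sum ranks within each group.
R_1 = 15 (n_1 = 4)
R_2 = 30.5 (n_2 = 4)
R_3 = 45.5 (n_3 = 5)
Step 3: H = 12/(N(N+1)) * sum(R_i^2/n_i) - 3(N+1)
     = 12/(13*14) * (15^2/4 + 30.5^2/4 + 45.5^2/5) - 3*14
     = 0.065934 * 702.862 - 42
     = 4.342582.
Step 4: Ties present; correction factor C = 1 - 6/(13^3 - 13) = 0.997253. Corrected H = 4.342582 / 0.997253 = 4.354545.
Step 5: Under H0, H ~ chi^2(2); p-value = 0.113350.
Step 6: alpha = 0.05. fail to reject H0.

H = 4.3545, df = 2, p = 0.113350, fail to reject H0.


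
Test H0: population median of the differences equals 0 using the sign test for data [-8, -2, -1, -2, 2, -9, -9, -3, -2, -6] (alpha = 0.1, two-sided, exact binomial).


Step 1: Discard zero differences. Original n = 10; n_eff = number of nonzero differences = 10.
Nonzero differences (with sign): -8, -2, -1, -2, +2, -9, -9, -3, -2, -6
Step 2: Count signs: positive = 1, negative = 9.
Step 3: Under H0: P(positive) = 0.5, so the number of positives S ~ Bin(10, 0.5).
Step 4: Two-sided exact p-value = sum of Bin(10,0.5) probabilities at or below the observed probability = 0.021484.
Step 5: alpha = 0.1. reject H0.

n_eff = 10, pos = 1, neg = 9, p = 0.021484, reject H0.


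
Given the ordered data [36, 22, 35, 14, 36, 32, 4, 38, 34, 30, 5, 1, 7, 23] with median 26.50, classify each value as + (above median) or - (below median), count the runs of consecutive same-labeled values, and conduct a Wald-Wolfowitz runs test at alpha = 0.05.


Step 1: Compute median = 26.50; label A = above, B = below.
Labels in order: ABABAABAAABBBB  (n_A = 7, n_B = 7)
Step 2: Count runs R = 8.
Step 3: Under H0 (random ordering), E[R] = 2*n_A*n_B/(n_A+n_B) + 1 = 2*7*7/14 + 1 = 8.0000.
        Var[R] = 2*n_A*n_B*(2*n_A*n_B - n_A - n_B) / ((n_A+n_B)^2 * (n_A+n_B-1)) = 8232/2548 = 3.2308.
        SD[R] = 1.7974.
Step 4: R = E[R], so z = 0 with no continuity correction.
Step 5: Two-sided p-value via normal approximation = 2*(1 - Phi(|z|)) = 1.000000.
Step 6: alpha = 0.05. fail to reject H0.

R = 8, z = 0.0000, p = 1.000000, fail to reject H0.
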